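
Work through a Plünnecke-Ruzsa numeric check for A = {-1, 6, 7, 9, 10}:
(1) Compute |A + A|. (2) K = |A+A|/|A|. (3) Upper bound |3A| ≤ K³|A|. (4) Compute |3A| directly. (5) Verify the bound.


|A| = 5.
Step 1: Compute A + A by enumerating all 25 pairs.
A + A = {-2, 5, 6, 8, 9, 12, 13, 14, 15, 16, 17, 18, 19, 20}, so |A + A| = 14.
Step 2: Doubling constant K = |A + A|/|A| = 14/5 = 14/5 ≈ 2.8000.
Step 3: Plünnecke-Ruzsa gives |3A| ≤ K³·|A| = (2.8000)³ · 5 ≈ 109.7600.
Step 4: Compute 3A = A + A + A directly by enumerating all triples (a,b,c) ∈ A³; |3A| = 25.
Step 5: Check 25 ≤ 109.7600? Yes ✓.

K = 14/5, Plünnecke-Ruzsa bound K³|A| ≈ 109.7600, |3A| = 25, inequality holds.


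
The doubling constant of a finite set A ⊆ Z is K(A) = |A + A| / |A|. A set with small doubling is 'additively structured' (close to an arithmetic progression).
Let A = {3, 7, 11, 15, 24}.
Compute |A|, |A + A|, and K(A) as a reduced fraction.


|A| = 5.
Compute A + A by enumerating all 25 pairs.
A + A = {6, 10, 14, 18, 22, 26, 27, 30, 31, 35, 39, 48}, so |A + A| = 12.
K = |A + A| / |A| = 12/5 (already in lowest terms) ≈ 2.4000.
Reference: AP of size 5 gives K = 9/5 ≈ 1.8000; a fully generic set of size 5 gives K ≈ 3.0000.

|A| = 5, |A + A| = 12, K = 12/5.


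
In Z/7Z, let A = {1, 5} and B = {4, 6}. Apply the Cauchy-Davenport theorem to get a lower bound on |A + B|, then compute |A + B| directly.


Cauchy-Davenport: |A + B| ≥ min(p, |A| + |B| - 1) for A, B nonempty in Z/pZ.
|A| = 2, |B| = 2, p = 7.
CD lower bound = min(7, 2 + 2 - 1) = min(7, 3) = 3.
Compute A + B mod 7 directly:
a = 1: 1+4=5, 1+6=0
a = 5: 5+4=2, 5+6=4
A + B = {0, 2, 4, 5}, so |A + B| = 4.
Verify: 4 ≥ 3? Yes ✓.

CD lower bound = 3, actual |A + B| = 4.


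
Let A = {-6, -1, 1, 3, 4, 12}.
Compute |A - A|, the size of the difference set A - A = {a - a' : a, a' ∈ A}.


A - A = {a - a' : a, a' ∈ A}; |A| = 6.
Bounds: 2|A|-1 ≤ |A - A| ≤ |A|² - |A| + 1, i.e. 11 ≤ |A - A| ≤ 31.
Note: 0 ∈ A - A always (from a - a). The set is symmetric: if d ∈ A - A then -d ∈ A - A.
Enumerate nonzero differences d = a - a' with a > a' (then include -d):
Positive differences: {1, 2, 3, 4, 5, 7, 8, 9, 10, 11, 13, 18}
Full difference set: {0} ∪ (positive diffs) ∪ (negative diffs).
|A - A| = 1 + 2·12 = 25 (matches direct enumeration: 25).

|A - A| = 25


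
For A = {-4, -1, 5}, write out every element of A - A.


A - A = {a - a' : a, a' ∈ A}.
Compute a - a' for each ordered pair (a, a'):
a = -4: -4--4=0, -4--1=-3, -4-5=-9
a = -1: -1--4=3, -1--1=0, -1-5=-6
a = 5: 5--4=9, 5--1=6, 5-5=0
Collecting distinct values (and noting 0 appears from a-a):
A - A = {-9, -6, -3, 0, 3, 6, 9}
|A - A| = 7

A - A = {-9, -6, -3, 0, 3, 6, 9}


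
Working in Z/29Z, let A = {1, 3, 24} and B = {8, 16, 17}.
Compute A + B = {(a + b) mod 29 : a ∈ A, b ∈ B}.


Work in Z/29Z: reduce every sum a + b modulo 29.
Enumerate all 9 pairs:
a = 1: 1+8=9, 1+16=17, 1+17=18
a = 3: 3+8=11, 3+16=19, 3+17=20
a = 24: 24+8=3, 24+16=11, 24+17=12
Distinct residues collected: {3, 9, 11, 12, 17, 18, 19, 20}
|A + B| = 8 (out of 29 total residues).

A + B = {3, 9, 11, 12, 17, 18, 19, 20}


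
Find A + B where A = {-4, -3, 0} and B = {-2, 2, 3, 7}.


A + B = {a + b : a ∈ A, b ∈ B}.
Enumerate all |A|·|B| = 3·4 = 12 pairs (a, b) and collect distinct sums.
a = -4: -4+-2=-6, -4+2=-2, -4+3=-1, -4+7=3
a = -3: -3+-2=-5, -3+2=-1, -3+3=0, -3+7=4
a = 0: 0+-2=-2, 0+2=2, 0+3=3, 0+7=7
Collecting distinct sums: A + B = {-6, -5, -2, -1, 0, 2, 3, 4, 7}
|A + B| = 9

A + B = {-6, -5, -2, -1, 0, 2, 3, 4, 7}


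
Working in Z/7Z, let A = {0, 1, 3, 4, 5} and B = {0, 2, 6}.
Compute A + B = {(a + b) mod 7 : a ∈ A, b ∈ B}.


Work in Z/7Z: reduce every sum a + b modulo 7.
Enumerate all 15 pairs:
a = 0: 0+0=0, 0+2=2, 0+6=6
a = 1: 1+0=1, 1+2=3, 1+6=0
a = 3: 3+0=3, 3+2=5, 3+6=2
a = 4: 4+0=4, 4+2=6, 4+6=3
a = 5: 5+0=5, 5+2=0, 5+6=4
Distinct residues collected: {0, 1, 2, 3, 4, 5, 6}
|A + B| = 7 (out of 7 total residues).

A + B = {0, 1, 2, 3, 4, 5, 6}


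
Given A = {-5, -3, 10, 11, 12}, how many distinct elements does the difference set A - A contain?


A - A = {a - a' : a, a' ∈ A}; |A| = 5.
Bounds: 2|A|-1 ≤ |A - A| ≤ |A|² - |A| + 1, i.e. 9 ≤ |A - A| ≤ 21.
Note: 0 ∈ A - A always (from a - a). The set is symmetric: if d ∈ A - A then -d ∈ A - A.
Enumerate nonzero differences d = a - a' with a > a' (then include -d):
Positive differences: {1, 2, 13, 14, 15, 16, 17}
Full difference set: {0} ∪ (positive diffs) ∪ (negative diffs).
|A - A| = 1 + 2·7 = 15 (matches direct enumeration: 15).

|A - A| = 15


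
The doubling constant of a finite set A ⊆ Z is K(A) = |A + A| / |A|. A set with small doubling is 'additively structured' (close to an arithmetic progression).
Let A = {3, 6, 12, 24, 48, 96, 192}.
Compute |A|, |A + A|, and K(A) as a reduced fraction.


|A| = 7.
Compute A + A by enumerating all 49 pairs.
A + A = {6, 9, 12, 15, 18, 24, 27, 30, 36, 48, 51, 54, 60, 72, 96, 99, 102, 108, 120, 144, 192, 195, 198, 204, 216, 240, 288, 384}, so |A + A| = 28.
K = |A + A| / |A| = 28/7 = 4/1 ≈ 4.0000.
Reference: AP of size 7 gives K = 13/7 ≈ 1.8571; a fully generic set of size 7 gives K ≈ 4.0000.

|A| = 7, |A + A| = 28, K = 28/7 = 4/1.


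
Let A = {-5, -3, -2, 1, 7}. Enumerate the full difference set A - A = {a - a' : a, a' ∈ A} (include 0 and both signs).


A - A = {a - a' : a, a' ∈ A}.
Compute a - a' for each ordered pair (a, a'):
a = -5: -5--5=0, -5--3=-2, -5--2=-3, -5-1=-6, -5-7=-12
a = -3: -3--5=2, -3--3=0, -3--2=-1, -3-1=-4, -3-7=-10
a = -2: -2--5=3, -2--3=1, -2--2=0, -2-1=-3, -2-7=-9
a = 1: 1--5=6, 1--3=4, 1--2=3, 1-1=0, 1-7=-6
a = 7: 7--5=12, 7--3=10, 7--2=9, 7-1=6, 7-7=0
Collecting distinct values (and noting 0 appears from a-a):
A - A = {-12, -10, -9, -6, -4, -3, -2, -1, 0, 1, 2, 3, 4, 6, 9, 10, 12}
|A - A| = 17

A - A = {-12, -10, -9, -6, -4, -3, -2, -1, 0, 1, 2, 3, 4, 6, 9, 10, 12}


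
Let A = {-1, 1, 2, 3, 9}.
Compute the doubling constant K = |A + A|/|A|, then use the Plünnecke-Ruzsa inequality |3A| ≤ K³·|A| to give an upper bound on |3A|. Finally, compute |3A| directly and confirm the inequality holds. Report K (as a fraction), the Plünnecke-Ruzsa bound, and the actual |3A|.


|A| = 5.
Step 1: Compute A + A by enumerating all 25 pairs.
A + A = {-2, 0, 1, 2, 3, 4, 5, 6, 8, 10, 11, 12, 18}, so |A + A| = 13.
Step 2: Doubling constant K = |A + A|/|A| = 13/5 = 13/5 ≈ 2.6000.
Step 3: Plünnecke-Ruzsa gives |3A| ≤ K³·|A| = (2.6000)³ · 5 ≈ 87.8800.
Step 4: Compute 3A = A + A + A directly by enumerating all triples (a,b,c) ∈ A³; |3A| = 23.
Step 5: Check 23 ≤ 87.8800? Yes ✓.

K = 13/5, Plünnecke-Ruzsa bound K³|A| ≈ 87.8800, |3A| = 23, inequality holds.


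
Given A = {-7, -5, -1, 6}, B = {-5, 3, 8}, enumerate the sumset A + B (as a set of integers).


A + B = {a + b : a ∈ A, b ∈ B}.
Enumerate all |A|·|B| = 4·3 = 12 pairs (a, b) and collect distinct sums.
a = -7: -7+-5=-12, -7+3=-4, -7+8=1
a = -5: -5+-5=-10, -5+3=-2, -5+8=3
a = -1: -1+-5=-6, -1+3=2, -1+8=7
a = 6: 6+-5=1, 6+3=9, 6+8=14
Collecting distinct sums: A + B = {-12, -10, -6, -4, -2, 1, 2, 3, 7, 9, 14}
|A + B| = 11

A + B = {-12, -10, -6, -4, -2, 1, 2, 3, 7, 9, 14}


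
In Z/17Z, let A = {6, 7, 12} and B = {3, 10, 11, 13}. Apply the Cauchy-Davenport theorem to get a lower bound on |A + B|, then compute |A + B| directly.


Cauchy-Davenport: |A + B| ≥ min(p, |A| + |B| - 1) for A, B nonempty in Z/pZ.
|A| = 3, |B| = 4, p = 17.
CD lower bound = min(17, 3 + 4 - 1) = min(17, 6) = 6.
Compute A + B mod 17 directly:
a = 6: 6+3=9, 6+10=16, 6+11=0, 6+13=2
a = 7: 7+3=10, 7+10=0, 7+11=1, 7+13=3
a = 12: 12+3=15, 12+10=5, 12+11=6, 12+13=8
A + B = {0, 1, 2, 3, 5, 6, 8, 9, 10, 15, 16}, so |A + B| = 11.
Verify: 11 ≥ 6? Yes ✓.

CD lower bound = 6, actual |A + B| = 11.


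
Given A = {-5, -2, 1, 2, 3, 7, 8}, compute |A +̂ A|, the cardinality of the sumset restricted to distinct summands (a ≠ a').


Restricted sumset: A +̂ A = {a + a' : a ∈ A, a' ∈ A, a ≠ a'}.
Equivalently, take A + A and drop any sum 2a that is achievable ONLY as a + a for a ∈ A (i.e. sums representable only with equal summands).
Enumerate pairs (a, a') with a < a' (symmetric, so each unordered pair gives one sum; this covers all a ≠ a'):
  -5 + -2 = -7
  -5 + 1 = -4
  -5 + 2 = -3
  -5 + 3 = -2
  -5 + 7 = 2
  -5 + 8 = 3
  -2 + 1 = -1
  -2 + 2 = 0
  -2 + 3 = 1
  -2 + 7 = 5
  -2 + 8 = 6
  1 + 2 = 3
  1 + 3 = 4
  1 + 7 = 8
  1 + 8 = 9
  2 + 3 = 5
  2 + 7 = 9
  2 + 8 = 10
  3 + 7 = 10
  3 + 8 = 11
  7 + 8 = 15
Collected distinct sums: {-7, -4, -3, -2, -1, 0, 1, 2, 3, 4, 5, 6, 8, 9, 10, 11, 15}
|A +̂ A| = 17
(Reference bound: |A +̂ A| ≥ 2|A| - 3 for |A| ≥ 2, with |A| = 7 giving ≥ 11.)

|A +̂ A| = 17


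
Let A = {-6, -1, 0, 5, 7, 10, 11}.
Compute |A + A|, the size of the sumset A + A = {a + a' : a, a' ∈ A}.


A + A = {a + a' : a, a' ∈ A}; |A| = 7.
General bounds: 2|A| - 1 ≤ |A + A| ≤ |A|(|A|+1)/2, i.e. 13 ≤ |A + A| ≤ 28.
Lower bound 2|A|-1 is attained iff A is an arithmetic progression.
Enumerate sums a + a' for a ≤ a' (symmetric, so this suffices):
a = -6: -6+-6=-12, -6+-1=-7, -6+0=-6, -6+5=-1, -6+7=1, -6+10=4, -6+11=5
a = -1: -1+-1=-2, -1+0=-1, -1+5=4, -1+7=6, -1+10=9, -1+11=10
a = 0: 0+0=0, 0+5=5, 0+7=7, 0+10=10, 0+11=11
a = 5: 5+5=10, 5+7=12, 5+10=15, 5+11=16
a = 7: 7+7=14, 7+10=17, 7+11=18
a = 10: 10+10=20, 10+11=21
a = 11: 11+11=22
Distinct sums: {-12, -7, -6, -2, -1, 0, 1, 4, 5, 6, 7, 9, 10, 11, 12, 14, 15, 16, 17, 18, 20, 21, 22}
|A + A| = 23

|A + A| = 23


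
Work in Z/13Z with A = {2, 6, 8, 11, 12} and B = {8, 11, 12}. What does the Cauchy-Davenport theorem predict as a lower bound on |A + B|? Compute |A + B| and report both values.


Cauchy-Davenport: |A + B| ≥ min(p, |A| + |B| - 1) for A, B nonempty in Z/pZ.
|A| = 5, |B| = 3, p = 13.
CD lower bound = min(13, 5 + 3 - 1) = min(13, 7) = 7.
Compute A + B mod 13 directly:
a = 2: 2+8=10, 2+11=0, 2+12=1
a = 6: 6+8=1, 6+11=4, 6+12=5
a = 8: 8+8=3, 8+11=6, 8+12=7
a = 11: 11+8=6, 11+11=9, 11+12=10
a = 12: 12+8=7, 12+11=10, 12+12=11
A + B = {0, 1, 3, 4, 5, 6, 7, 9, 10, 11}, so |A + B| = 10.
Verify: 10 ≥ 7? Yes ✓.

CD lower bound = 7, actual |A + B| = 10.


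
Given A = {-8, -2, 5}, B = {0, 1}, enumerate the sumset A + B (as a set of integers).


A + B = {a + b : a ∈ A, b ∈ B}.
Enumerate all |A|·|B| = 3·2 = 6 pairs (a, b) and collect distinct sums.
a = -8: -8+0=-8, -8+1=-7
a = -2: -2+0=-2, -2+1=-1
a = 5: 5+0=5, 5+1=6
Collecting distinct sums: A + B = {-8, -7, -2, -1, 5, 6}
|A + B| = 6

A + B = {-8, -7, -2, -1, 5, 6}


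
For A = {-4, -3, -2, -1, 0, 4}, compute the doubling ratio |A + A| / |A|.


|A| = 6.
Compute A + A by enumerating all 36 pairs.
A + A = {-8, -7, -6, -5, -4, -3, -2, -1, 0, 1, 2, 3, 4, 8}, so |A + A| = 14.
K = |A + A| / |A| = 14/6 = 7/3 ≈ 2.3333.
Reference: AP of size 6 gives K = 11/6 ≈ 1.8333; a fully generic set of size 6 gives K ≈ 3.5000.

|A| = 6, |A + A| = 14, K = 14/6 = 7/3.


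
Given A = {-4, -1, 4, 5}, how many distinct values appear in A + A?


A + A = {a + a' : a, a' ∈ A}; |A| = 4.
General bounds: 2|A| - 1 ≤ |A + A| ≤ |A|(|A|+1)/2, i.e. 7 ≤ |A + A| ≤ 10.
Lower bound 2|A|-1 is attained iff A is an arithmetic progression.
Enumerate sums a + a' for a ≤ a' (symmetric, so this suffices):
a = -4: -4+-4=-8, -4+-1=-5, -4+4=0, -4+5=1
a = -1: -1+-1=-2, -1+4=3, -1+5=4
a = 4: 4+4=8, 4+5=9
a = 5: 5+5=10
Distinct sums: {-8, -5, -2, 0, 1, 3, 4, 8, 9, 10}
|A + A| = 10

|A + A| = 10


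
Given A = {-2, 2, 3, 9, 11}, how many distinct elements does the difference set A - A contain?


A - A = {a - a' : a, a' ∈ A}; |A| = 5.
Bounds: 2|A|-1 ≤ |A - A| ≤ |A|² - |A| + 1, i.e. 9 ≤ |A - A| ≤ 21.
Note: 0 ∈ A - A always (from a - a). The set is symmetric: if d ∈ A - A then -d ∈ A - A.
Enumerate nonzero differences d = a - a' with a > a' (then include -d):
Positive differences: {1, 2, 4, 5, 6, 7, 8, 9, 11, 13}
Full difference set: {0} ∪ (positive diffs) ∪ (negative diffs).
|A - A| = 1 + 2·10 = 21 (matches direct enumeration: 21).

|A - A| = 21


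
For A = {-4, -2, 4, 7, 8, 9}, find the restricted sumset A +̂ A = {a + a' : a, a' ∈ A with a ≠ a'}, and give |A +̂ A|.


Restricted sumset: A +̂ A = {a + a' : a ∈ A, a' ∈ A, a ≠ a'}.
Equivalently, take A + A and drop any sum 2a that is achievable ONLY as a + a for a ∈ A (i.e. sums representable only with equal summands).
Enumerate pairs (a, a') with a < a' (symmetric, so each unordered pair gives one sum; this covers all a ≠ a'):
  -4 + -2 = -6
  -4 + 4 = 0
  -4 + 7 = 3
  -4 + 8 = 4
  -4 + 9 = 5
  -2 + 4 = 2
  -2 + 7 = 5
  -2 + 8 = 6
  -2 + 9 = 7
  4 + 7 = 11
  4 + 8 = 12
  4 + 9 = 13
  7 + 8 = 15
  7 + 9 = 16
  8 + 9 = 17
Collected distinct sums: {-6, 0, 2, 3, 4, 5, 6, 7, 11, 12, 13, 15, 16, 17}
|A +̂ A| = 14
(Reference bound: |A +̂ A| ≥ 2|A| - 3 for |A| ≥ 2, with |A| = 6 giving ≥ 9.)

|A +̂ A| = 14


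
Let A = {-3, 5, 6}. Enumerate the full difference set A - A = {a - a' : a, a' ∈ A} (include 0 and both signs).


A - A = {a - a' : a, a' ∈ A}.
Compute a - a' for each ordered pair (a, a'):
a = -3: -3--3=0, -3-5=-8, -3-6=-9
a = 5: 5--3=8, 5-5=0, 5-6=-1
a = 6: 6--3=9, 6-5=1, 6-6=0
Collecting distinct values (and noting 0 appears from a-a):
A - A = {-9, -8, -1, 0, 1, 8, 9}
|A - A| = 7

A - A = {-9, -8, -1, 0, 1, 8, 9}


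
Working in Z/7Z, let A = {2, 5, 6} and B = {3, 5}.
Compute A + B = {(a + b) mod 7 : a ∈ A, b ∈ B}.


Work in Z/7Z: reduce every sum a + b modulo 7.
Enumerate all 6 pairs:
a = 2: 2+3=5, 2+5=0
a = 5: 5+3=1, 5+5=3
a = 6: 6+3=2, 6+5=4
Distinct residues collected: {0, 1, 2, 3, 4, 5}
|A + B| = 6 (out of 7 total residues).

A + B = {0, 1, 2, 3, 4, 5}


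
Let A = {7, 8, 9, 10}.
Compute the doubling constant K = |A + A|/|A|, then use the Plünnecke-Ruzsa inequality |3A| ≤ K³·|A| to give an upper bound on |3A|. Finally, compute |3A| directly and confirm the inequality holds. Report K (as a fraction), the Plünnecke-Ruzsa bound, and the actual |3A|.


|A| = 4.
Step 1: Compute A + A by enumerating all 16 pairs.
A + A = {14, 15, 16, 17, 18, 19, 20}, so |A + A| = 7.
Step 2: Doubling constant K = |A + A|/|A| = 7/4 = 7/4 ≈ 1.7500.
Step 3: Plünnecke-Ruzsa gives |3A| ≤ K³·|A| = (1.7500)³ · 4 ≈ 21.4375.
Step 4: Compute 3A = A + A + A directly by enumerating all triples (a,b,c) ∈ A³; |3A| = 10.
Step 5: Check 10 ≤ 21.4375? Yes ✓.

K = 7/4, Plünnecke-Ruzsa bound K³|A| ≈ 21.4375, |3A| = 10, inequality holds.


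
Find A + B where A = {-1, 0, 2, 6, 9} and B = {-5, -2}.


A + B = {a + b : a ∈ A, b ∈ B}.
Enumerate all |A|·|B| = 5·2 = 10 pairs (a, b) and collect distinct sums.
a = -1: -1+-5=-6, -1+-2=-3
a = 0: 0+-5=-5, 0+-2=-2
a = 2: 2+-5=-3, 2+-2=0
a = 6: 6+-5=1, 6+-2=4
a = 9: 9+-5=4, 9+-2=7
Collecting distinct sums: A + B = {-6, -5, -3, -2, 0, 1, 4, 7}
|A + B| = 8

A + B = {-6, -5, -3, -2, 0, 1, 4, 7}


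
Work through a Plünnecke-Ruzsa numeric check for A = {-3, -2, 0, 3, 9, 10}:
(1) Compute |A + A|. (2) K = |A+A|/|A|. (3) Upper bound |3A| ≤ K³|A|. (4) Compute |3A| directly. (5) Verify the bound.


|A| = 6.
Step 1: Compute A + A by enumerating all 36 pairs.
A + A = {-6, -5, -4, -3, -2, 0, 1, 3, 6, 7, 8, 9, 10, 12, 13, 18, 19, 20}, so |A + A| = 18.
Step 2: Doubling constant K = |A + A|/|A| = 18/6 = 18/6 ≈ 3.0000.
Step 3: Plünnecke-Ruzsa gives |3A| ≤ K³·|A| = (3.0000)³ · 6 ≈ 162.0000.
Step 4: Compute 3A = A + A + A directly by enumerating all triples (a,b,c) ∈ A³; |3A| = 35.
Step 5: Check 35 ≤ 162.0000? Yes ✓.

K = 18/6, Plünnecke-Ruzsa bound K³|A| ≈ 162.0000, |3A| = 35, inequality holds.


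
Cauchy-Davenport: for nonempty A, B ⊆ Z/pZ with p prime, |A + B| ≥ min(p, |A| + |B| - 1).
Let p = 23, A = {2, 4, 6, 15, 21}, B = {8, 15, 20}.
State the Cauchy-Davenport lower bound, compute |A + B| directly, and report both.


Cauchy-Davenport: |A + B| ≥ min(p, |A| + |B| - 1) for A, B nonempty in Z/pZ.
|A| = 5, |B| = 3, p = 23.
CD lower bound = min(23, 5 + 3 - 1) = min(23, 7) = 7.
Compute A + B mod 23 directly:
a = 2: 2+8=10, 2+15=17, 2+20=22
a = 4: 4+8=12, 4+15=19, 4+20=1
a = 6: 6+8=14, 6+15=21, 6+20=3
a = 15: 15+8=0, 15+15=7, 15+20=12
a = 21: 21+8=6, 21+15=13, 21+20=18
A + B = {0, 1, 3, 6, 7, 10, 12, 13, 14, 17, 18, 19, 21, 22}, so |A + B| = 14.
Verify: 14 ≥ 7? Yes ✓.

CD lower bound = 7, actual |A + B| = 14.


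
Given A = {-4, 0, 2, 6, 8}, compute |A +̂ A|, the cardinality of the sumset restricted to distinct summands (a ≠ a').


Restricted sumset: A +̂ A = {a + a' : a ∈ A, a' ∈ A, a ≠ a'}.
Equivalently, take A + A and drop any sum 2a that is achievable ONLY as a + a for a ∈ A (i.e. sums representable only with equal summands).
Enumerate pairs (a, a') with a < a' (symmetric, so each unordered pair gives one sum; this covers all a ≠ a'):
  -4 + 0 = -4
  -4 + 2 = -2
  -4 + 6 = 2
  -4 + 8 = 4
  0 + 2 = 2
  0 + 6 = 6
  0 + 8 = 8
  2 + 6 = 8
  2 + 8 = 10
  6 + 8 = 14
Collected distinct sums: {-4, -2, 2, 4, 6, 8, 10, 14}
|A +̂ A| = 8
(Reference bound: |A +̂ A| ≥ 2|A| - 3 for |A| ≥ 2, with |A| = 5 giving ≥ 7.)

|A +̂ A| = 8


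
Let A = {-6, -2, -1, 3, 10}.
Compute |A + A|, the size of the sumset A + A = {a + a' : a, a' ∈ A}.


A + A = {a + a' : a, a' ∈ A}; |A| = 5.
General bounds: 2|A| - 1 ≤ |A + A| ≤ |A|(|A|+1)/2, i.e. 9 ≤ |A + A| ≤ 15.
Lower bound 2|A|-1 is attained iff A is an arithmetic progression.
Enumerate sums a + a' for a ≤ a' (symmetric, so this suffices):
a = -6: -6+-6=-12, -6+-2=-8, -6+-1=-7, -6+3=-3, -6+10=4
a = -2: -2+-2=-4, -2+-1=-3, -2+3=1, -2+10=8
a = -1: -1+-1=-2, -1+3=2, -1+10=9
a = 3: 3+3=6, 3+10=13
a = 10: 10+10=20
Distinct sums: {-12, -8, -7, -4, -3, -2, 1, 2, 4, 6, 8, 9, 13, 20}
|A + A| = 14

|A + A| = 14


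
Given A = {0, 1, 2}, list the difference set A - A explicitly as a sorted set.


A - A = {a - a' : a, a' ∈ A}.
Compute a - a' for each ordered pair (a, a'):
a = 0: 0-0=0, 0-1=-1, 0-2=-2
a = 1: 1-0=1, 1-1=0, 1-2=-1
a = 2: 2-0=2, 2-1=1, 2-2=0
Collecting distinct values (and noting 0 appears from a-a):
A - A = {-2, -1, 0, 1, 2}
|A - A| = 5

A - A = {-2, -1, 0, 1, 2}


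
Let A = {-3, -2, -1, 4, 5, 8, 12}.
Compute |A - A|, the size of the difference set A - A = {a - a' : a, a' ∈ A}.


A - A = {a - a' : a, a' ∈ A}; |A| = 7.
Bounds: 2|A|-1 ≤ |A - A| ≤ |A|² - |A| + 1, i.e. 13 ≤ |A - A| ≤ 43.
Note: 0 ∈ A - A always (from a - a). The set is symmetric: if d ∈ A - A then -d ∈ A - A.
Enumerate nonzero differences d = a - a' with a > a' (then include -d):
Positive differences: {1, 2, 3, 4, 5, 6, 7, 8, 9, 10, 11, 13, 14, 15}
Full difference set: {0} ∪ (positive diffs) ∪ (negative diffs).
|A - A| = 1 + 2·14 = 29 (matches direct enumeration: 29).

|A - A| = 29


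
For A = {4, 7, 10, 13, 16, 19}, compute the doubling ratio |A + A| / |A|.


|A| = 6.
Compute A + A by enumerating all 36 pairs.
A + A = {8, 11, 14, 17, 20, 23, 26, 29, 32, 35, 38}, so |A + A| = 11.
K = |A + A| / |A| = 11/6 (already in lowest terms) ≈ 1.8333.
Reference: AP of size 6 gives K = 11/6 ≈ 1.8333; a fully generic set of size 6 gives K ≈ 3.5000.

|A| = 6, |A + A| = 11, K = 11/6.


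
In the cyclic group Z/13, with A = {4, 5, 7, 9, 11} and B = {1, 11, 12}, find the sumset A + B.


Work in Z/13Z: reduce every sum a + b modulo 13.
Enumerate all 15 pairs:
a = 4: 4+1=5, 4+11=2, 4+12=3
a = 5: 5+1=6, 5+11=3, 5+12=4
a = 7: 7+1=8, 7+11=5, 7+12=6
a = 9: 9+1=10, 9+11=7, 9+12=8
a = 11: 11+1=12, 11+11=9, 11+12=10
Distinct residues collected: {2, 3, 4, 5, 6, 7, 8, 9, 10, 12}
|A + B| = 10 (out of 13 total residues).

A + B = {2, 3, 4, 5, 6, 7, 8, 9, 10, 12}


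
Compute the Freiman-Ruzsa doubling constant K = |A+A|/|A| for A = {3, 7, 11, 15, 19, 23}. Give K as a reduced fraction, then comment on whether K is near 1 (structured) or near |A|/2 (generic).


|A| = 6.
Compute A + A by enumerating all 36 pairs.
A + A = {6, 10, 14, 18, 22, 26, 30, 34, 38, 42, 46}, so |A + A| = 11.
K = |A + A| / |A| = 11/6 (already in lowest terms) ≈ 1.8333.
Reference: AP of size 6 gives K = 11/6 ≈ 1.8333; a fully generic set of size 6 gives K ≈ 3.5000.

|A| = 6, |A + A| = 11, K = 11/6.


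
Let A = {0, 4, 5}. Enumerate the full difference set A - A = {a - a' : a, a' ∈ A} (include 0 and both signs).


A - A = {a - a' : a, a' ∈ A}.
Compute a - a' for each ordered pair (a, a'):
a = 0: 0-0=0, 0-4=-4, 0-5=-5
a = 4: 4-0=4, 4-4=0, 4-5=-1
a = 5: 5-0=5, 5-4=1, 5-5=0
Collecting distinct values (and noting 0 appears from a-a):
A - A = {-5, -4, -1, 0, 1, 4, 5}
|A - A| = 7

A - A = {-5, -4, -1, 0, 1, 4, 5}


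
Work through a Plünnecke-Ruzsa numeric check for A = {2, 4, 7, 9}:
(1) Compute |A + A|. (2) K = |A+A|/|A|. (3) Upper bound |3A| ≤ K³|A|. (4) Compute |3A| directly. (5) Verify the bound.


|A| = 4.
Step 1: Compute A + A by enumerating all 16 pairs.
A + A = {4, 6, 8, 9, 11, 13, 14, 16, 18}, so |A + A| = 9.
Step 2: Doubling constant K = |A + A|/|A| = 9/4 = 9/4 ≈ 2.2500.
Step 3: Plünnecke-Ruzsa gives |3A| ≤ K³·|A| = (2.2500)³ · 4 ≈ 45.5625.
Step 4: Compute 3A = A + A + A directly by enumerating all triples (a,b,c) ∈ A³; |3A| = 16.
Step 5: Check 16 ≤ 45.5625? Yes ✓.

K = 9/4, Plünnecke-Ruzsa bound K³|A| ≈ 45.5625, |3A| = 16, inequality holds.


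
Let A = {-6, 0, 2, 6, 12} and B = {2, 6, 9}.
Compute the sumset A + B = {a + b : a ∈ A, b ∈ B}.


A + B = {a + b : a ∈ A, b ∈ B}.
Enumerate all |A|·|B| = 5·3 = 15 pairs (a, b) and collect distinct sums.
a = -6: -6+2=-4, -6+6=0, -6+9=3
a = 0: 0+2=2, 0+6=6, 0+9=9
a = 2: 2+2=4, 2+6=8, 2+9=11
a = 6: 6+2=8, 6+6=12, 6+9=15
a = 12: 12+2=14, 12+6=18, 12+9=21
Collecting distinct sums: A + B = {-4, 0, 2, 3, 4, 6, 8, 9, 11, 12, 14, 15, 18, 21}
|A + B| = 14

A + B = {-4, 0, 2, 3, 4, 6, 8, 9, 11, 12, 14, 15, 18, 21}


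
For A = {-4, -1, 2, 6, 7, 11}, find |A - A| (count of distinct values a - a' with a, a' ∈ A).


A - A = {a - a' : a, a' ∈ A}; |A| = 6.
Bounds: 2|A|-1 ≤ |A - A| ≤ |A|² - |A| + 1, i.e. 11 ≤ |A - A| ≤ 31.
Note: 0 ∈ A - A always (from a - a). The set is symmetric: if d ∈ A - A then -d ∈ A - A.
Enumerate nonzero differences d = a - a' with a > a' (then include -d):
Positive differences: {1, 3, 4, 5, 6, 7, 8, 9, 10, 11, 12, 15}
Full difference set: {0} ∪ (positive diffs) ∪ (negative diffs).
|A - A| = 1 + 2·12 = 25 (matches direct enumeration: 25).

|A - A| = 25


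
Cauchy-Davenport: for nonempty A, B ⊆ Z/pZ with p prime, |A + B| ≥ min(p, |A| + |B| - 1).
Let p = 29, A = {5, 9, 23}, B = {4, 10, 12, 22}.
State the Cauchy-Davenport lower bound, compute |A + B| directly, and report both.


Cauchy-Davenport: |A + B| ≥ min(p, |A| + |B| - 1) for A, B nonempty in Z/pZ.
|A| = 3, |B| = 4, p = 29.
CD lower bound = min(29, 3 + 4 - 1) = min(29, 6) = 6.
Compute A + B mod 29 directly:
a = 5: 5+4=9, 5+10=15, 5+12=17, 5+22=27
a = 9: 9+4=13, 9+10=19, 9+12=21, 9+22=2
a = 23: 23+4=27, 23+10=4, 23+12=6, 23+22=16
A + B = {2, 4, 6, 9, 13, 15, 16, 17, 19, 21, 27}, so |A + B| = 11.
Verify: 11 ≥ 6? Yes ✓.

CD lower bound = 6, actual |A + B| = 11.


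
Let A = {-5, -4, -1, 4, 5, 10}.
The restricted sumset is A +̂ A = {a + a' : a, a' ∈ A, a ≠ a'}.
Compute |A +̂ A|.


Restricted sumset: A +̂ A = {a + a' : a ∈ A, a' ∈ A, a ≠ a'}.
Equivalently, take A + A and drop any sum 2a that is achievable ONLY as a + a for a ∈ A (i.e. sums representable only with equal summands).
Enumerate pairs (a, a') with a < a' (symmetric, so each unordered pair gives one sum; this covers all a ≠ a'):
  -5 + -4 = -9
  -5 + -1 = -6
  -5 + 4 = -1
  -5 + 5 = 0
  -5 + 10 = 5
  -4 + -1 = -5
  -4 + 4 = 0
  -4 + 5 = 1
  -4 + 10 = 6
  -1 + 4 = 3
  -1 + 5 = 4
  -1 + 10 = 9
  4 + 5 = 9
  4 + 10 = 14
  5 + 10 = 15
Collected distinct sums: {-9, -6, -5, -1, 0, 1, 3, 4, 5, 6, 9, 14, 15}
|A +̂ A| = 13
(Reference bound: |A +̂ A| ≥ 2|A| - 3 for |A| ≥ 2, with |A| = 6 giving ≥ 9.)

|A +̂ A| = 13


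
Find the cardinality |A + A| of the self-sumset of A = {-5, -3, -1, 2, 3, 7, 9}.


A + A = {a + a' : a, a' ∈ A}; |A| = 7.
General bounds: 2|A| - 1 ≤ |A + A| ≤ |A|(|A|+1)/2, i.e. 13 ≤ |A + A| ≤ 28.
Lower bound 2|A|-1 is attained iff A is an arithmetic progression.
Enumerate sums a + a' for a ≤ a' (symmetric, so this suffices):
a = -5: -5+-5=-10, -5+-3=-8, -5+-1=-6, -5+2=-3, -5+3=-2, -5+7=2, -5+9=4
a = -3: -3+-3=-6, -3+-1=-4, -3+2=-1, -3+3=0, -3+7=4, -3+9=6
a = -1: -1+-1=-2, -1+2=1, -1+3=2, -1+7=6, -1+9=8
a = 2: 2+2=4, 2+3=5, 2+7=9, 2+9=11
a = 3: 3+3=6, 3+7=10, 3+9=12
a = 7: 7+7=14, 7+9=16
a = 9: 9+9=18
Distinct sums: {-10, -8, -6, -4, -3, -2, -1, 0, 1, 2, 4, 5, 6, 8, 9, 10, 11, 12, 14, 16, 18}
|A + A| = 21

|A + A| = 21


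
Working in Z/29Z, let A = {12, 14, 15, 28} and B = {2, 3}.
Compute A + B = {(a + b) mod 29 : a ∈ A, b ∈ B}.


Work in Z/29Z: reduce every sum a + b modulo 29.
Enumerate all 8 pairs:
a = 12: 12+2=14, 12+3=15
a = 14: 14+2=16, 14+3=17
a = 15: 15+2=17, 15+3=18
a = 28: 28+2=1, 28+3=2
Distinct residues collected: {1, 2, 14, 15, 16, 17, 18}
|A + B| = 7 (out of 29 total residues).

A + B = {1, 2, 14, 15, 16, 17, 18}


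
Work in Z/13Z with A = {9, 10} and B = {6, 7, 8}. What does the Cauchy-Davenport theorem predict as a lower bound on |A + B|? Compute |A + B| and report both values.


Cauchy-Davenport: |A + B| ≥ min(p, |A| + |B| - 1) for A, B nonempty in Z/pZ.
|A| = 2, |B| = 3, p = 13.
CD lower bound = min(13, 2 + 3 - 1) = min(13, 4) = 4.
Compute A + B mod 13 directly:
a = 9: 9+6=2, 9+7=3, 9+8=4
a = 10: 10+6=3, 10+7=4, 10+8=5
A + B = {2, 3, 4, 5}, so |A + B| = 4.
Verify: 4 ≥ 4? Yes ✓.

CD lower bound = 4, actual |A + B| = 4.


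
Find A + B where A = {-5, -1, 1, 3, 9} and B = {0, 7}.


A + B = {a + b : a ∈ A, b ∈ B}.
Enumerate all |A|·|B| = 5·2 = 10 pairs (a, b) and collect distinct sums.
a = -5: -5+0=-5, -5+7=2
a = -1: -1+0=-1, -1+7=6
a = 1: 1+0=1, 1+7=8
a = 3: 3+0=3, 3+7=10
a = 9: 9+0=9, 9+7=16
Collecting distinct sums: A + B = {-5, -1, 1, 2, 3, 6, 8, 9, 10, 16}
|A + B| = 10

A + B = {-5, -1, 1, 2, 3, 6, 8, 9, 10, 16}


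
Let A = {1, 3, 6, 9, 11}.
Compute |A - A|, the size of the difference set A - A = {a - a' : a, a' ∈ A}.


A - A = {a - a' : a, a' ∈ A}; |A| = 5.
Bounds: 2|A|-1 ≤ |A - A| ≤ |A|² - |A| + 1, i.e. 9 ≤ |A - A| ≤ 21.
Note: 0 ∈ A - A always (from a - a). The set is symmetric: if d ∈ A - A then -d ∈ A - A.
Enumerate nonzero differences d = a - a' with a > a' (then include -d):
Positive differences: {2, 3, 5, 6, 8, 10}
Full difference set: {0} ∪ (positive diffs) ∪ (negative diffs).
|A - A| = 1 + 2·6 = 13 (matches direct enumeration: 13).

|A - A| = 13


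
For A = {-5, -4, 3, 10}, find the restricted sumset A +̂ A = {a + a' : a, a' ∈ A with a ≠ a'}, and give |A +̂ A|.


Restricted sumset: A +̂ A = {a + a' : a ∈ A, a' ∈ A, a ≠ a'}.
Equivalently, take A + A and drop any sum 2a that is achievable ONLY as a + a for a ∈ A (i.e. sums representable only with equal summands).
Enumerate pairs (a, a') with a < a' (symmetric, so each unordered pair gives one sum; this covers all a ≠ a'):
  -5 + -4 = -9
  -5 + 3 = -2
  -5 + 10 = 5
  -4 + 3 = -1
  -4 + 10 = 6
  3 + 10 = 13
Collected distinct sums: {-9, -2, -1, 5, 6, 13}
|A +̂ A| = 6
(Reference bound: |A +̂ A| ≥ 2|A| - 3 for |A| ≥ 2, with |A| = 4 giving ≥ 5.)

|A +̂ A| = 6


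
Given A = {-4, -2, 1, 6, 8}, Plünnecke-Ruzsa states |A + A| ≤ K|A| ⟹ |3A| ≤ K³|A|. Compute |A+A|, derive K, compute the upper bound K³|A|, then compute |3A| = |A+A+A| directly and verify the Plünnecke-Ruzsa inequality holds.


|A| = 5.
Step 1: Compute A + A by enumerating all 25 pairs.
A + A = {-8, -6, -4, -3, -1, 2, 4, 6, 7, 9, 12, 14, 16}, so |A + A| = 13.
Step 2: Doubling constant K = |A + A|/|A| = 13/5 = 13/5 ≈ 2.6000.
Step 3: Plünnecke-Ruzsa gives |3A| ≤ K³·|A| = (2.6000)³ · 5 ≈ 87.8800.
Step 4: Compute 3A = A + A + A directly by enumerating all triples (a,b,c) ∈ A³; |3A| = 25.
Step 5: Check 25 ≤ 87.8800? Yes ✓.

K = 13/5, Plünnecke-Ruzsa bound K³|A| ≈ 87.8800, |3A| = 25, inequality holds.


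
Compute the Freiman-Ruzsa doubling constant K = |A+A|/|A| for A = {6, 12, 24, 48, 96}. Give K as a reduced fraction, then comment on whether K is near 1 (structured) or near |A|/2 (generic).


|A| = 5.
Compute A + A by enumerating all 25 pairs.
A + A = {12, 18, 24, 30, 36, 48, 54, 60, 72, 96, 102, 108, 120, 144, 192}, so |A + A| = 15.
K = |A + A| / |A| = 15/5 = 3/1 ≈ 3.0000.
Reference: AP of size 5 gives K = 9/5 ≈ 1.8000; a fully generic set of size 5 gives K ≈ 3.0000.

|A| = 5, |A + A| = 15, K = 15/5 = 3/1.


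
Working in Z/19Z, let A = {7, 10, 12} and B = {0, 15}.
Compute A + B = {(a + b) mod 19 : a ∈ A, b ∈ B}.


Work in Z/19Z: reduce every sum a + b modulo 19.
Enumerate all 6 pairs:
a = 7: 7+0=7, 7+15=3
a = 10: 10+0=10, 10+15=6
a = 12: 12+0=12, 12+15=8
Distinct residues collected: {3, 6, 7, 8, 10, 12}
|A + B| = 6 (out of 19 total residues).

A + B = {3, 6, 7, 8, 10, 12}


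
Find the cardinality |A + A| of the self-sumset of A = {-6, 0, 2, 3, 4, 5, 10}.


A + A = {a + a' : a, a' ∈ A}; |A| = 7.
General bounds: 2|A| - 1 ≤ |A + A| ≤ |A|(|A|+1)/2, i.e. 13 ≤ |A + A| ≤ 28.
Lower bound 2|A|-1 is attained iff A is an arithmetic progression.
Enumerate sums a + a' for a ≤ a' (symmetric, so this suffices):
a = -6: -6+-6=-12, -6+0=-6, -6+2=-4, -6+3=-3, -6+4=-2, -6+5=-1, -6+10=4
a = 0: 0+0=0, 0+2=2, 0+3=3, 0+4=4, 0+5=5, 0+10=10
a = 2: 2+2=4, 2+3=5, 2+4=6, 2+5=7, 2+10=12
a = 3: 3+3=6, 3+4=7, 3+5=8, 3+10=13
a = 4: 4+4=8, 4+5=9, 4+10=14
a = 5: 5+5=10, 5+10=15
a = 10: 10+10=20
Distinct sums: {-12, -6, -4, -3, -2, -1, 0, 2, 3, 4, 5, 6, 7, 8, 9, 10, 12, 13, 14, 15, 20}
|A + A| = 21

|A + A| = 21


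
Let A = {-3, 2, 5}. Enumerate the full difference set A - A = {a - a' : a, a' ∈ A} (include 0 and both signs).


A - A = {a - a' : a, a' ∈ A}.
Compute a - a' for each ordered pair (a, a'):
a = -3: -3--3=0, -3-2=-5, -3-5=-8
a = 2: 2--3=5, 2-2=0, 2-5=-3
a = 5: 5--3=8, 5-2=3, 5-5=0
Collecting distinct values (and noting 0 appears from a-a):
A - A = {-8, -5, -3, 0, 3, 5, 8}
|A - A| = 7

A - A = {-8, -5, -3, 0, 3, 5, 8}


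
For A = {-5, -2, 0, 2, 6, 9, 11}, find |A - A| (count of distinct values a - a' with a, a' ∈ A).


A - A = {a - a' : a, a' ∈ A}; |A| = 7.
Bounds: 2|A|-1 ≤ |A - A| ≤ |A|² - |A| + 1, i.e. 13 ≤ |A - A| ≤ 43.
Note: 0 ∈ A - A always (from a - a). The set is symmetric: if d ∈ A - A then -d ∈ A - A.
Enumerate nonzero differences d = a - a' with a > a' (then include -d):
Positive differences: {2, 3, 4, 5, 6, 7, 8, 9, 11, 13, 14, 16}
Full difference set: {0} ∪ (positive diffs) ∪ (negative diffs).
|A - A| = 1 + 2·12 = 25 (matches direct enumeration: 25).

|A - A| = 25


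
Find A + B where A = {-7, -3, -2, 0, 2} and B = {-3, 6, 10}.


A + B = {a + b : a ∈ A, b ∈ B}.
Enumerate all |A|·|B| = 5·3 = 15 pairs (a, b) and collect distinct sums.
a = -7: -7+-3=-10, -7+6=-1, -7+10=3
a = -3: -3+-3=-6, -3+6=3, -3+10=7
a = -2: -2+-3=-5, -2+6=4, -2+10=8
a = 0: 0+-3=-3, 0+6=6, 0+10=10
a = 2: 2+-3=-1, 2+6=8, 2+10=12
Collecting distinct sums: A + B = {-10, -6, -5, -3, -1, 3, 4, 6, 7, 8, 10, 12}
|A + B| = 12

A + B = {-10, -6, -5, -3, -1, 3, 4, 6, 7, 8, 10, 12}


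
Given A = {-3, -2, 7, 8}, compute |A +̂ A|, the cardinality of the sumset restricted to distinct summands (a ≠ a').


Restricted sumset: A +̂ A = {a + a' : a ∈ A, a' ∈ A, a ≠ a'}.
Equivalently, take A + A and drop any sum 2a that is achievable ONLY as a + a for a ∈ A (i.e. sums representable only with equal summands).
Enumerate pairs (a, a') with a < a' (symmetric, so each unordered pair gives one sum; this covers all a ≠ a'):
  -3 + -2 = -5
  -3 + 7 = 4
  -3 + 8 = 5
  -2 + 7 = 5
  -2 + 8 = 6
  7 + 8 = 15
Collected distinct sums: {-5, 4, 5, 6, 15}
|A +̂ A| = 5
(Reference bound: |A +̂ A| ≥ 2|A| - 3 for |A| ≥ 2, with |A| = 4 giving ≥ 5.)

|A +̂ A| = 5


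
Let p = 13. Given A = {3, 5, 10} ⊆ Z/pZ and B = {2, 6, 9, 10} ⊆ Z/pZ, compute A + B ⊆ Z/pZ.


Work in Z/13Z: reduce every sum a + b modulo 13.
Enumerate all 12 pairs:
a = 3: 3+2=5, 3+6=9, 3+9=12, 3+10=0
a = 5: 5+2=7, 5+6=11, 5+9=1, 5+10=2
a = 10: 10+2=12, 10+6=3, 10+9=6, 10+10=7
Distinct residues collected: {0, 1, 2, 3, 5, 6, 7, 9, 11, 12}
|A + B| = 10 (out of 13 total residues).

A + B = {0, 1, 2, 3, 5, 6, 7, 9, 11, 12}


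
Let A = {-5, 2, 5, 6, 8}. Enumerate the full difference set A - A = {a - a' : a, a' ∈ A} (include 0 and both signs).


A - A = {a - a' : a, a' ∈ A}.
Compute a - a' for each ordered pair (a, a'):
a = -5: -5--5=0, -5-2=-7, -5-5=-10, -5-6=-11, -5-8=-13
a = 2: 2--5=7, 2-2=0, 2-5=-3, 2-6=-4, 2-8=-6
a = 5: 5--5=10, 5-2=3, 5-5=0, 5-6=-1, 5-8=-3
a = 6: 6--5=11, 6-2=4, 6-5=1, 6-6=0, 6-8=-2
a = 8: 8--5=13, 8-2=6, 8-5=3, 8-6=2, 8-8=0
Collecting distinct values (and noting 0 appears from a-a):
A - A = {-13, -11, -10, -7, -6, -4, -3, -2, -1, 0, 1, 2, 3, 4, 6, 7, 10, 11, 13}
|A - A| = 19

A - A = {-13, -11, -10, -7, -6, -4, -3, -2, -1, 0, 1, 2, 3, 4, 6, 7, 10, 11, 13}


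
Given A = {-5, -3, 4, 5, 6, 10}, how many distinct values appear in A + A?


A + A = {a + a' : a, a' ∈ A}; |A| = 6.
General bounds: 2|A| - 1 ≤ |A + A| ≤ |A|(|A|+1)/2, i.e. 11 ≤ |A + A| ≤ 21.
Lower bound 2|A|-1 is attained iff A is an arithmetic progression.
Enumerate sums a + a' for a ≤ a' (symmetric, so this suffices):
a = -5: -5+-5=-10, -5+-3=-8, -5+4=-1, -5+5=0, -5+6=1, -5+10=5
a = -3: -3+-3=-6, -3+4=1, -3+5=2, -3+6=3, -3+10=7
a = 4: 4+4=8, 4+5=9, 4+6=10, 4+10=14
a = 5: 5+5=10, 5+6=11, 5+10=15
a = 6: 6+6=12, 6+10=16
a = 10: 10+10=20
Distinct sums: {-10, -8, -6, -1, 0, 1, 2, 3, 5, 7, 8, 9, 10, 11, 12, 14, 15, 16, 20}
|A + A| = 19

|A + A| = 19


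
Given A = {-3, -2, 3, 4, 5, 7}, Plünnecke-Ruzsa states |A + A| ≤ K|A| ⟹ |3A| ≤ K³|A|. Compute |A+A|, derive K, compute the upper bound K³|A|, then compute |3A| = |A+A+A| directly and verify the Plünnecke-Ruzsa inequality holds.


|A| = 6.
Step 1: Compute A + A by enumerating all 36 pairs.
A + A = {-6, -5, -4, 0, 1, 2, 3, 4, 5, 6, 7, 8, 9, 10, 11, 12, 14}, so |A + A| = 17.
Step 2: Doubling constant K = |A + A|/|A| = 17/6 = 17/6 ≈ 2.8333.
Step 3: Plünnecke-Ruzsa gives |3A| ≤ K³·|A| = (2.8333)³ · 6 ≈ 136.4722.
Step 4: Compute 3A = A + A + A directly by enumerating all triples (a,b,c) ∈ A³; |3A| = 28.
Step 5: Check 28 ≤ 136.4722? Yes ✓.

K = 17/6, Plünnecke-Ruzsa bound K³|A| ≈ 136.4722, |3A| = 28, inequality holds.


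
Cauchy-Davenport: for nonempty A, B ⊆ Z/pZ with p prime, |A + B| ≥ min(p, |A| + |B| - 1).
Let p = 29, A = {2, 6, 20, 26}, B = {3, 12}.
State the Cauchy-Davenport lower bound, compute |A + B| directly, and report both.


Cauchy-Davenport: |A + B| ≥ min(p, |A| + |B| - 1) for A, B nonempty in Z/pZ.
|A| = 4, |B| = 2, p = 29.
CD lower bound = min(29, 4 + 2 - 1) = min(29, 5) = 5.
Compute A + B mod 29 directly:
a = 2: 2+3=5, 2+12=14
a = 6: 6+3=9, 6+12=18
a = 20: 20+3=23, 20+12=3
a = 26: 26+3=0, 26+12=9
A + B = {0, 3, 5, 9, 14, 18, 23}, so |A + B| = 7.
Verify: 7 ≥ 5? Yes ✓.

CD lower bound = 5, actual |A + B| = 7.


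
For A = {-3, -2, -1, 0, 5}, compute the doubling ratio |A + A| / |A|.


|A| = 5.
Compute A + A by enumerating all 25 pairs.
A + A = {-6, -5, -4, -3, -2, -1, 0, 2, 3, 4, 5, 10}, so |A + A| = 12.
K = |A + A| / |A| = 12/5 (already in lowest terms) ≈ 2.4000.
Reference: AP of size 5 gives K = 9/5 ≈ 1.8000; a fully generic set of size 5 gives K ≈ 3.0000.

|A| = 5, |A + A| = 12, K = 12/5.


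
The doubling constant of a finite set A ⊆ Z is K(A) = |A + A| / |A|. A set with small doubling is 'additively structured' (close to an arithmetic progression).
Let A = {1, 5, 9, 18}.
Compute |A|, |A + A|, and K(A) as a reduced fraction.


|A| = 4.
Compute A + A by enumerating all 16 pairs.
A + A = {2, 6, 10, 14, 18, 19, 23, 27, 36}, so |A + A| = 9.
K = |A + A| / |A| = 9/4 (already in lowest terms) ≈ 2.2500.
Reference: AP of size 4 gives K = 7/4 ≈ 1.7500; a fully generic set of size 4 gives K ≈ 2.5000.

|A| = 4, |A + A| = 9, K = 9/4.


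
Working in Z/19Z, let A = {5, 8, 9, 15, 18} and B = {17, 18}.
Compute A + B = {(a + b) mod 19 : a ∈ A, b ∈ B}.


Work in Z/19Z: reduce every sum a + b modulo 19.
Enumerate all 10 pairs:
a = 5: 5+17=3, 5+18=4
a = 8: 8+17=6, 8+18=7
a = 9: 9+17=7, 9+18=8
a = 15: 15+17=13, 15+18=14
a = 18: 18+17=16, 18+18=17
Distinct residues collected: {3, 4, 6, 7, 8, 13, 14, 16, 17}
|A + B| = 9 (out of 19 total residues).

A + B = {3, 4, 6, 7, 8, 13, 14, 16, 17}


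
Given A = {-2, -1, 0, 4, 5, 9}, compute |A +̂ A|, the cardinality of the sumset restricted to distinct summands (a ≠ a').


Restricted sumset: A +̂ A = {a + a' : a ∈ A, a' ∈ A, a ≠ a'}.
Equivalently, take A + A and drop any sum 2a that is achievable ONLY as a + a for a ∈ A (i.e. sums representable only with equal summands).
Enumerate pairs (a, a') with a < a' (symmetric, so each unordered pair gives one sum; this covers all a ≠ a'):
  -2 + -1 = -3
  -2 + 0 = -2
  -2 + 4 = 2
  -2 + 5 = 3
  -2 + 9 = 7
  -1 + 0 = -1
  -1 + 4 = 3
  -1 + 5 = 4
  -1 + 9 = 8
  0 + 4 = 4
  0 + 5 = 5
  0 + 9 = 9
  4 + 5 = 9
  4 + 9 = 13
  5 + 9 = 14
Collected distinct sums: {-3, -2, -1, 2, 3, 4, 5, 7, 8, 9, 13, 14}
|A +̂ A| = 12
(Reference bound: |A +̂ A| ≥ 2|A| - 3 for |A| ≥ 2, with |A| = 6 giving ≥ 9.)

|A +̂ A| = 12


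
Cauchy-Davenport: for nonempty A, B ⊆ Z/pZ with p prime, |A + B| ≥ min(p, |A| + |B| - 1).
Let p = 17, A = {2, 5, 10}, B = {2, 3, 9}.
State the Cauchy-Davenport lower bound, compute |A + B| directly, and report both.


Cauchy-Davenport: |A + B| ≥ min(p, |A| + |B| - 1) for A, B nonempty in Z/pZ.
|A| = 3, |B| = 3, p = 17.
CD lower bound = min(17, 3 + 3 - 1) = min(17, 5) = 5.
Compute A + B mod 17 directly:
a = 2: 2+2=4, 2+3=5, 2+9=11
a = 5: 5+2=7, 5+3=8, 5+9=14
a = 10: 10+2=12, 10+3=13, 10+9=2
A + B = {2, 4, 5, 7, 8, 11, 12, 13, 14}, so |A + B| = 9.
Verify: 9 ≥ 5? Yes ✓.

CD lower bound = 5, actual |A + B| = 9.


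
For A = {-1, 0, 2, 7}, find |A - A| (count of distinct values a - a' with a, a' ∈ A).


A - A = {a - a' : a, a' ∈ A}; |A| = 4.
Bounds: 2|A|-1 ≤ |A - A| ≤ |A|² - |A| + 1, i.e. 7 ≤ |A - A| ≤ 13.
Note: 0 ∈ A - A always (from a - a). The set is symmetric: if d ∈ A - A then -d ∈ A - A.
Enumerate nonzero differences d = a - a' with a > a' (then include -d):
Positive differences: {1, 2, 3, 5, 7, 8}
Full difference set: {0} ∪ (positive diffs) ∪ (negative diffs).
|A - A| = 1 + 2·6 = 13 (matches direct enumeration: 13).

|A - A| = 13


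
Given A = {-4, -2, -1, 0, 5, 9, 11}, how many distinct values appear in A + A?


A + A = {a + a' : a, a' ∈ A}; |A| = 7.
General bounds: 2|A| - 1 ≤ |A + A| ≤ |A|(|A|+1)/2, i.e. 13 ≤ |A + A| ≤ 28.
Lower bound 2|A|-1 is attained iff A is an arithmetic progression.
Enumerate sums a + a' for a ≤ a' (symmetric, so this suffices):
a = -4: -4+-4=-8, -4+-2=-6, -4+-1=-5, -4+0=-4, -4+5=1, -4+9=5, -4+11=7
a = -2: -2+-2=-4, -2+-1=-3, -2+0=-2, -2+5=3, -2+9=7, -2+11=9
a = -1: -1+-1=-2, -1+0=-1, -1+5=4, -1+9=8, -1+11=10
a = 0: 0+0=0, 0+5=5, 0+9=9, 0+11=11
a = 5: 5+5=10, 5+9=14, 5+11=16
a = 9: 9+9=18, 9+11=20
a = 11: 11+11=22
Distinct sums: {-8, -6, -5, -4, -3, -2, -1, 0, 1, 3, 4, 5, 7, 8, 9, 10, 11, 14, 16, 18, 20, 22}
|A + A| = 22

|A + A| = 22


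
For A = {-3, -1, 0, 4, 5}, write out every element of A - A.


A - A = {a - a' : a, a' ∈ A}.
Compute a - a' for each ordered pair (a, a'):
a = -3: -3--3=0, -3--1=-2, -3-0=-3, -3-4=-7, -3-5=-8
a = -1: -1--3=2, -1--1=0, -1-0=-1, -1-4=-5, -1-5=-6
a = 0: 0--3=3, 0--1=1, 0-0=0, 0-4=-4, 0-5=-5
a = 4: 4--3=7, 4--1=5, 4-0=4, 4-4=0, 4-5=-1
a = 5: 5--3=8, 5--1=6, 5-0=5, 5-4=1, 5-5=0
Collecting distinct values (and noting 0 appears from a-a):
A - A = {-8, -7, -6, -5, -4, -3, -2, -1, 0, 1, 2, 3, 4, 5, 6, 7, 8}
|A - A| = 17

A - A = {-8, -7, -6, -5, -4, -3, -2, -1, 0, 1, 2, 3, 4, 5, 6, 7, 8}


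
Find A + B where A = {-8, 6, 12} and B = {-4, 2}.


A + B = {a + b : a ∈ A, b ∈ B}.
Enumerate all |A|·|B| = 3·2 = 6 pairs (a, b) and collect distinct sums.
a = -8: -8+-4=-12, -8+2=-6
a = 6: 6+-4=2, 6+2=8
a = 12: 12+-4=8, 12+2=14
Collecting distinct sums: A + B = {-12, -6, 2, 8, 14}
|A + B| = 5

A + B = {-12, -6, 2, 8, 14}
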